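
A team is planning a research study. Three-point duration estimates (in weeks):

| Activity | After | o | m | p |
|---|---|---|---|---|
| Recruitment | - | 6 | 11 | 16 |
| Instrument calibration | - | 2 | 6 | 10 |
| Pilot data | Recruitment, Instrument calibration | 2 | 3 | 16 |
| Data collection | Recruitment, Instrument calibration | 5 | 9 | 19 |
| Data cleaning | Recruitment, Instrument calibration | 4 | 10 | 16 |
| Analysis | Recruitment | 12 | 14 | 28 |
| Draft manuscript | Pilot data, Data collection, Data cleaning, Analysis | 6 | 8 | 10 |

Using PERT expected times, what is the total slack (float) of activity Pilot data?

te_Recruitment = (6 + 4·11 + 16)/6 = 66/6 = 11
te_Instrument calibration = (2 + 4·6 + 10)/6 = 36/6 = 6
te_Pilot data = (2 + 4·3 + 16)/6 = 30/6 = 5
te_Data collection = (5 + 4·9 + 19)/6 = 60/6 = 10
te_Data cleaning = (4 + 4·10 + 16)/6 = 60/6 = 10
te_Analysis = (12 + 4·14 + 28)/6 = 96/6 = 16
te_Draft manuscript = (6 + 4·8 + 10)/6 = 48/6 = 8

Forward pass:
ES_Recruitment = 0; EF_Recruitment = 11
ES_Instrument calibration = 0; EF_Instrument calibration = 6
ES_Pilot data = max(EF_Recruitment=11, EF_Instrument calibration=6) = 11; EF_Pilot data = 11+5 = 16
ES_Data collection = max(EF_Recruitment=11, EF_Instrument calibration=6) = 11; EF_Data collection = 11+10 = 21
ES_Data cleaning = max(EF_Recruitment=11, EF_Instrument calibration=6) = 11; EF_Data cleaning = 11+10 = 21
ES_Analysis = 11; EF_Analysis = 11+16 = 27
ES_Draft manuscript = max(EF_Pilot data=16, EF_Data collection=21, EF_Data cleaning=21, EF_Analysis=27) = 27; EF_Draft manuscript = 27+8 = 35
Expected project duration μ = 35 weeks. Critical path: Recruitment → Analysis → Draft manuscript.

Backward pass:
LF_Draft manuscript = 35; LS_Draft manuscript = 35−8 = 27
LF_Analysis = LS_Draft manuscript = 27; LS_Analysis = 27−16 = 11
LF_Data cleaning = LS_Draft manuscript = 27; LS_Data cleaning = 27−10 = 17
LF_Data collection = LS_Draft manuscript = 27; LS_Data collection = 27−10 = 17
LF_Pilot data = LS_Draft manuscript = 27; LS_Pilot data = 27−5 = 22
LF_Instrument calibration = min(LS_Pilot data=22, LS_Data collection=17, LS_Data cleaning=17) = 17; LS_Instrument calibration = 17−6 = 11
LF_Recruitment = min(LS_Pilot data=22, LS_Data collection=17, LS_Data cleaning=17, LS_Analysis=11) = 11; LS_Recruitment = 11−11 = 0
Slack_Pilot data = LS_Pilot data − ES_Pilot data = 22 − 11 = 11

11 weeks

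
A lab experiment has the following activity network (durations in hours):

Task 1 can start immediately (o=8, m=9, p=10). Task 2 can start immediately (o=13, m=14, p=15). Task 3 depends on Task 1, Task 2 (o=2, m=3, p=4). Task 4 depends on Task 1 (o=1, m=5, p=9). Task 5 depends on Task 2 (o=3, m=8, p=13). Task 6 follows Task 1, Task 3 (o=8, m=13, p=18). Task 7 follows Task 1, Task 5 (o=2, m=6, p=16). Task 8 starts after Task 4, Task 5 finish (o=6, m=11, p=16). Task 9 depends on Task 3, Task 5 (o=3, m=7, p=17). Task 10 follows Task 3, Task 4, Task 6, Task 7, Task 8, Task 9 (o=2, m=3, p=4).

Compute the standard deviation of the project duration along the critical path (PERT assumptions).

te_Task 1 = (8 + 4·9 + 10)/6 = 54/6 = 9; σ²_Task 1 = ((10−8)/6)² = 0.111
te_Task 2 = (13 + 4·14 + 15)/6 = 84/6 = 14; σ²_Task 2 = ((15−13)/6)² = 0.111
te_Task 3 = (2 + 4·3 + 4)/6 = 18/6 = 3; σ²_Task 3 = ((4−2)/6)² = 0.111
te_Task 4 = (1 + 4·5 + 9)/6 = 30/6 = 5; σ²_Task 4 = ((9−1)/6)² = 1.778
te_Task 5 = (3 + 4·8 + 13)/6 = 48/6 = 8; σ²_Task 5 = ((13−3)/6)² = 2.778
te_Task 6 = (8 + 4·13 + 18)/6 = 78/6 = 13; σ²_Task 6 = ((18−8)/6)² = 2.778
te_Task 7 = (2 + 4·6 + 16)/6 = 42/6 = 7; σ²_Task 7 = ((16−2)/6)² = 5.444
te_Task 8 = (6 + 4·11 + 16)/6 = 66/6 = 11; σ²_Task 8 = ((16−6)/6)² = 2.778
te_Task 9 = (3 + 4·7 + 17)/6 = 48/6 = 8; σ²_Task 9 = ((17−3)/6)² = 5.444
te_Task 10 = (2 + 4·3 + 4)/6 = 18/6 = 3; σ²_Task 10 = ((4−2)/6)² = 0.111

Forward pass:
ES_Task 1 = 0; EF_Task 1 = 9
ES_Task 2 = 0; EF_Task 2 = 14
ES_Task 3 = max(EF_Task 1=9, EF_Task 2=14) = 14; EF_Task 3 = 14+3 = 17
ES_Task 4 = 9; EF_Task 4 = 9+5 = 14
ES_Task 5 = 14; EF_Task 5 = 14+8 = 22
ES_Task 6 = max(EF_Task 1=9, EF_Task 3=17) = 17; EF_Task 6 = 17+13 = 30
ES_Task 7 = max(EF_Task 1=9, EF_Task 5=22) = 22; EF_Task 7 = 22+7 = 29
ES_Task 8 = max(EF_Task 4=14, EF_Task 5=22) = 22; EF_Task 8 = 22+11 = 33
ES_Task 9 = max(EF_Task 3=17, EF_Task 5=22) = 22; EF_Task 9 = 22+8 = 30
ES_Task 10 = max(EF_Task 3=17, EF_Task 4=14, EF_Task 6=30, EF_Task 7=29, EF_Task 8=33, EF_Task 9=30) = 33; EF_Task 10 = 33+3 = 36
Expected project duration μ = 36 hours. Critical path: Task 2 → Task 5 → Task 8 → Task 10.

Variance along critical path = 0.111 + 2.778 + 2.778 + 0.111 = 5.778
σ = √5.778 = 2.404 hours

2.40 hours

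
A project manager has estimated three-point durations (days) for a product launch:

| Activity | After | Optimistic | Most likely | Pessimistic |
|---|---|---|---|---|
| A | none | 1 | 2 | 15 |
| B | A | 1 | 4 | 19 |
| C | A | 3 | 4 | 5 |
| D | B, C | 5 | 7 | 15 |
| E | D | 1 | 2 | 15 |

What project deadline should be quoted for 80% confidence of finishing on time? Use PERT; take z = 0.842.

te_A = (1 + 4·2 + 15)/6 = 24/6 = 4; σ²_A = ((15−1)/6)² = 5.444
te_B = (1 + 4·4 + 19)/6 = 36/6 = 6; σ²_B = ((19−1)/6)² = 9.000
te_C = (3 + 4·4 + 5)/6 = 24/6 = 4; σ²_C = ((5−3)/6)² = 0.111
te_D = (5 + 4·7 + 15)/6 = 48/6 = 8; σ²_D = ((15−5)/6)² = 2.778
te_E = (1 + 4·2 + 15)/6 = 24/6 = 4; σ²_E = ((15−1)/6)² = 5.444

Forward pass:
ES_A = 0; EF_A = 4
ES_B = 4; EF_B = 4+6 = 10
ES_C = 4; EF_C = 4+4 = 8
ES_D = max(EF_B=10, EF_C=8) = 10; EF_D = 10+8 = 18
ES_E = 18; EF_E = 18+4 = 22
Expected project duration μ = 22 days. Critical path: A → B → D → E.

Variance along critical path = 5.444 + 9.000 + 2.778 + 5.444 = 22.667; σ = 4.761 days.
D = μ + z·σ = 22 + 0.842·4.761 = 26.0 days

26.0 days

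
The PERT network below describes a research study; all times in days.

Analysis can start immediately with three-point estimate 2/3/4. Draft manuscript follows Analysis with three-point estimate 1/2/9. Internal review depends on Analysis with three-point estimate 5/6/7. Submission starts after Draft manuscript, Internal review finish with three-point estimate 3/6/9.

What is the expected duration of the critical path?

te_Analysis = (2 + 4·3 + 4)/6 = 18/6 = 3
te_Draft manuscript = (1 + 4·2 + 9)/6 = 18/6 = 3
te_Internal review = (5 + 4·6 + 7)/6 = 36/6 = 6
te_Submission = (3 + 4·6 + 9)/6 = 36/6 = 6

Forward pass:
ES_Analysis = 0; EF_Analysis = 3
ES_Draft manuscript = 3; EF_Draft manuscript = 3+3 = 6
ES_Internal review = 3; EF_Internal review = 3+6 = 9
ES_Submission = max(EF_Draft manuscript=6, EF_Internal review=9) = 9; EF_Submission = 9+6 = 15
Expected project duration μ = 15 days. Critical path: Analysis → Internal review → Submission.

15 days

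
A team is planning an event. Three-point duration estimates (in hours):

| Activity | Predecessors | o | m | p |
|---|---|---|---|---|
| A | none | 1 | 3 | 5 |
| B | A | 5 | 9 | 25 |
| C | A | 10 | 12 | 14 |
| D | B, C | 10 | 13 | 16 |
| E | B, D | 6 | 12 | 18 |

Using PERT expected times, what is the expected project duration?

te_A = (1 + 4·3 + 5)/6 = 18/6 = 3
te_B = (5 + 4·9 + 25)/6 = 66/6 = 11
te_C = (10 + 4·12 + 14)/6 = 72/6 = 12
te_D = (10 + 4·13 + 16)/6 = 78/6 = 13
te_E = (6 + 4·12 + 18)/6 = 72/6 = 12

Forward pass:
ES_A = 0; EF_A = 3
ES_B = 3; EF_B = 3+11 = 14
ES_C = 3; EF_C = 3+12 = 15
ES_D = max(EF_B=14, EF_C=15) = 15; EF_D = 15+13 = 28
ES_E = max(EF_B=14, EF_D=28) = 28; EF_E = 28+12 = 40
Expected project duration μ = 40 hours. Critical path: A → C → D → E.

40 hours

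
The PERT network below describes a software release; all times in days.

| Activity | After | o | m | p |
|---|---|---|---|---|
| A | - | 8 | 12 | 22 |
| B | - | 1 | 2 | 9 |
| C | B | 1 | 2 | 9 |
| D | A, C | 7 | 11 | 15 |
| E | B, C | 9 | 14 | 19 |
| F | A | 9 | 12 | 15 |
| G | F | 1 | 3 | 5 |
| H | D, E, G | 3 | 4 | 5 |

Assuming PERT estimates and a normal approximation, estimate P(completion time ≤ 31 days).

0.353

te_A = (8 + 4·12 + 22)/6 = 78/6 = 13; σ²_A = ((22−8)/6)² = 5.444
te_B = (1 + 4·2 + 9)/6 = 18/6 = 3; σ²_B = ((9−1)/6)² = 1.778
te_C = (1 + 4·2 + 9)/6 = 18/6 = 3; σ²_C = ((9−1)/6)² = 1.778
te_D = (7 + 4·11 + 15)/6 = 66/6 = 11; σ²_D = ((15−7)/6)² = 1.778
te_E = (9 + 4·14 + 19)/6 = 84/6 = 14; σ²_E = ((19−9)/6)² = 2.778
te_F = (9 + 4·12 + 15)/6 = 72/6 = 12; σ²_F = ((15−9)/6)² = 1.000
te_G = (1 + 4·3 + 5)/6 = 18/6 = 3; σ²_G = ((5−1)/6)² = 0.444
te_H = (3 + 4·4 + 5)/6 = 24/6 = 4; σ²_H = ((5−3)/6)² = 0.111

Forward pass:
ES_A = 0; EF_A = 13
ES_B = 0; EF_B = 3
ES_C = 3; EF_C = 3+3 = 6
ES_D = max(EF_A=13, EF_C=6) = 13; EF_D = 13+11 = 24
ES_E = max(EF_B=3, EF_C=6) = 6; EF_E = 6+14 = 20
ES_F = 13; EF_F = 13+12 = 25
ES_G = 25; EF_G = 25+3 = 28
ES_H = max(EF_D=24, EF_E=20, EF_G=28) = 28; EF_H = 28+4 = 32
Expected project duration μ = 32 days. Critical path: A → F → G → H.

Variance along critical path = 5.444 + 1.000 + 0.444 + 0.111 = 7.000; σ = √7.000 = 2.646 days.
Z = (31 − 32) / 2.646 = -0.378
P(T ≤ 31) = Φ(-0.378) ≈ 0.353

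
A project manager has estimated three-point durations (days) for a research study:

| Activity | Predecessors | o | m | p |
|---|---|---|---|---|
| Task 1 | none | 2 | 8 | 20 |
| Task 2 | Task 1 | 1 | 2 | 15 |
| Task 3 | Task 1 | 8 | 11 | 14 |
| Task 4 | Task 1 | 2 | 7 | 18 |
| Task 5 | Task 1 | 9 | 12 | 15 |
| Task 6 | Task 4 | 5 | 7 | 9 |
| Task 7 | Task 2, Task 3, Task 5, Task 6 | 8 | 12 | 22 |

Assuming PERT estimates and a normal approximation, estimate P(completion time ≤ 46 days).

te_Task 1 = (2 + 4·8 + 20)/6 = 54/6 = 9; σ²_Task 1 = ((20−2)/6)² = 9.000
te_Task 2 = (1 + 4·2 + 15)/6 = 24/6 = 4; σ²_Task 2 = ((15−1)/6)² = 5.444
te_Task 3 = (8 + 4·11 + 14)/6 = 66/6 = 11; σ²_Task 3 = ((14−8)/6)² = 1.000
te_Task 4 = (2 + 4·7 + 18)/6 = 48/6 = 8; σ²_Task 4 = ((18−2)/6)² = 7.111
te_Task 5 = (9 + 4·12 + 15)/6 = 72/6 = 12; σ²_Task 5 = ((15−9)/6)² = 1.000
te_Task 6 = (5 + 4·7 + 9)/6 = 42/6 = 7; σ²_Task 6 = ((9−5)/6)² = 0.444
te_Task 7 = (8 + 4·12 + 22)/6 = 78/6 = 13; σ²_Task 7 = ((22−8)/6)² = 5.444

Forward pass:
ES_Task 1 = 0; EF_Task 1 = 9
ES_Task 2 = 9; EF_Task 2 = 9+4 = 13
ES_Task 3 = 9; EF_Task 3 = 9+11 = 20
ES_Task 4 = 9; EF_Task 4 = 9+8 = 17
ES_Task 5 = 9; EF_Task 5 = 9+12 = 21
ES_Task 6 = 17; EF_Task 6 = 17+7 = 24
ES_Task 7 = max(EF_Task 2=13, EF_Task 3=20, EF_Task 5=21, EF_Task 6=24) = 24; EF_Task 7 = 24+13 = 37
Expected project duration μ = 37 days. Critical path: Task 1 → Task 4 → Task 6 → Task 7.

Variance along critical path = 9.000 + 7.111 + 0.444 + 5.444 = 22.000; σ = √22.000 = 4.690 days.
Z = (46 − 37) / 4.690 = 1.919
P(T ≤ 46) = Φ(1.919) ≈ 0.972

0.972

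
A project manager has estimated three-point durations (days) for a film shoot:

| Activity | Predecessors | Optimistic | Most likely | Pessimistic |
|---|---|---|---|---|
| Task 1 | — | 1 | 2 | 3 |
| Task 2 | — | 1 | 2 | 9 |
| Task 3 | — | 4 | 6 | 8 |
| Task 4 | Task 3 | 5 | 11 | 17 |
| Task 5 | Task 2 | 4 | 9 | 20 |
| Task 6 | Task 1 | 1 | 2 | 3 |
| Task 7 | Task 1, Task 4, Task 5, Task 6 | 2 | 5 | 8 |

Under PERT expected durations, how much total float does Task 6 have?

13 days

te_Task 1 = (1 + 4·2 + 3)/6 = 12/6 = 2
te_Task 2 = (1 + 4·2 + 9)/6 = 18/6 = 3
te_Task 3 = (4 + 4·6 + 8)/6 = 36/6 = 6
te_Task 4 = (5 + 4·11 + 17)/6 = 66/6 = 11
te_Task 5 = (4 + 4·9 + 20)/6 = 60/6 = 10
te_Task 6 = (1 + 4·2 + 3)/6 = 12/6 = 2
te_Task 7 = (2 + 4·5 + 8)/6 = 30/6 = 5

Forward pass:
ES_Task 1 = 0; EF_Task 1 = 2
ES_Task 2 = 0; EF_Task 2 = 3
ES_Task 3 = 0; EF_Task 3 = 6
ES_Task 4 = 6; EF_Task 4 = 6+11 = 17
ES_Task 5 = 3; EF_Task 5 = 3+10 = 13
ES_Task 6 = 2; EF_Task 6 = 2+2 = 4
ES_Task 7 = max(EF_Task 1=2, EF_Task 4=17, EF_Task 5=13, EF_Task 6=4) = 17; EF_Task 7 = 17+5 = 22
Expected project duration μ = 22 days. Critical path: Task 3 → Task 4 → Task 7.

Backward pass:
LF_Task 7 = 22; LS_Task 7 = 22−5 = 17
LF_Task 6 = LS_Task 7 = 17; LS_Task 6 = 17−2 = 15
LF_Task 5 = LS_Task 7 = 17; LS_Task 5 = 17−10 = 7
LF_Task 4 = LS_Task 7 = 17; LS_Task 4 = 17−11 = 6
LF_Task 3 = LS_Task 4 = 6; LS_Task 3 = 6−6 = 0
LF_Task 2 = LS_Task 5 = 7; LS_Task 2 = 7−3 = 4
LF_Task 1 = min(LS_Task 6=15, LS_Task 7=17) = 15; LS_Task 1 = 15−2 = 13
Slack_Task 6 = LS_Task 6 − ES_Task 6 = 15 − 2 = 13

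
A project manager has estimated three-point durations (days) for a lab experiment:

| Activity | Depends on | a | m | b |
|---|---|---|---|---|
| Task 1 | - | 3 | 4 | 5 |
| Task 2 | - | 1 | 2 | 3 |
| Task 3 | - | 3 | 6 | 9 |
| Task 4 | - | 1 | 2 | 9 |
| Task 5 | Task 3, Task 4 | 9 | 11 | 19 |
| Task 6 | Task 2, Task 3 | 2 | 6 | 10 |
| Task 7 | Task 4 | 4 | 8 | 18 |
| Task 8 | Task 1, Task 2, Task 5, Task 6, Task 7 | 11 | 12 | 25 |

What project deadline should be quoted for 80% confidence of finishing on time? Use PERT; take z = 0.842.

34.6 days

te_Task 1 = (3 + 4·4 + 5)/6 = 24/6 = 4; σ²_Task 1 = ((5−3)/6)² = 0.111
te_Task 2 = (1 + 4·2 + 3)/6 = 12/6 = 2; σ²_Task 2 = ((3−1)/6)² = 0.111
te_Task 3 = (3 + 4·6 + 9)/6 = 36/6 = 6; σ²_Task 3 = ((9−3)/6)² = 1.000
te_Task 4 = (1 + 4·2 + 9)/6 = 18/6 = 3; σ²_Task 4 = ((9−1)/6)² = 1.778
te_Task 5 = (9 + 4·11 + 19)/6 = 72/6 = 12; σ²_Task 5 = ((19−9)/6)² = 2.778
te_Task 6 = (2 + 4·6 + 10)/6 = 36/6 = 6; σ²_Task 6 = ((10−2)/6)² = 1.778
te_Task 7 = (4 + 4·8 + 18)/6 = 54/6 = 9; σ²_Task 7 = ((18−4)/6)² = 5.444
te_Task 8 = (11 + 4·12 + 25)/6 = 84/6 = 14; σ²_Task 8 = ((25−11)/6)² = 5.444

Forward pass:
ES_Task 1 = 0; EF_Task 1 = 4
ES_Task 2 = 0; EF_Task 2 = 2
ES_Task 3 = 0; EF_Task 3 = 6
ES_Task 4 = 0; EF_Task 4 = 3
ES_Task 5 = max(EF_Task 3=6, EF_Task 4=3) = 6; EF_Task 5 = 6+12 = 18
ES_Task 6 = max(EF_Task 2=2, EF_Task 3=6) = 6; EF_Task 6 = 6+6 = 12
ES_Task 7 = 3; EF_Task 7 = 3+9 = 12
ES_Task 8 = max(EF_Task 1=4, EF_Task 2=2, EF_Task 5=18, EF_Task 6=12, EF_Task 7=12) = 18; EF_Task 8 = 18+14 = 32
Expected project duration μ = 32 days. Critical path: Task 3 → Task 5 → Task 8.

Variance along critical path = 1.000 + 2.778 + 5.444 = 9.222; σ = 3.037 days.
D = μ + z·σ = 32 + 0.842·3.037 = 34.6 days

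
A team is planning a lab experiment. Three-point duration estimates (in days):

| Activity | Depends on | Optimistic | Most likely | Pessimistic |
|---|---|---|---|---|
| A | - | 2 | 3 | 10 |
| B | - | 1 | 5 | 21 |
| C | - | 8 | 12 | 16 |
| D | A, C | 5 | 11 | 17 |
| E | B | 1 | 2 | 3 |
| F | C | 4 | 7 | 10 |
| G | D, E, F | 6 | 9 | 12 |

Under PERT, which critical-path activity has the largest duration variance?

te_A = (2 + 4·3 + 10)/6 = 24/6 = 4; σ²_A = ((10−2)/6)² = 1.778
te_B = (1 + 4·5 + 21)/6 = 42/6 = 7; σ²_B = ((21−1)/6)² = 11.111
te_C = (8 + 4·12 + 16)/6 = 72/6 = 12; σ²_C = ((16−8)/6)² = 1.778
te_D = (5 + 4·11 + 17)/6 = 66/6 = 11; σ²_D = ((17−5)/6)² = 4.000
te_E = (1 + 4·2 + 3)/6 = 12/6 = 2; σ²_E = ((3−1)/6)² = 0.111
te_F = (4 + 4·7 + 10)/6 = 42/6 = 7; σ²_F = ((10−4)/6)² = 1.000
te_G = (6 + 4·9 + 12)/6 = 54/6 = 9; σ²_G = ((12−6)/6)² = 1.000

Forward pass:
ES_A = 0; EF_A = 4
ES_B = 0; EF_B = 7
ES_C = 0; EF_C = 12
ES_D = max(EF_A=4, EF_C=12) = 12; EF_D = 12+11 = 23
ES_E = 7; EF_E = 7+2 = 9
ES_F = 12; EF_F = 12+7 = 19
ES_G = max(EF_D=23, EF_E=9, EF_F=19) = 23; EF_G = 23+9 = 32
Expected project duration μ = 32 days. Critical path: C → D → G.

Variances on critical path: σ²_C=1.778, σ²_D=4.000, σ²_G=1.000.
Largest is σ²_D = 4.000.

D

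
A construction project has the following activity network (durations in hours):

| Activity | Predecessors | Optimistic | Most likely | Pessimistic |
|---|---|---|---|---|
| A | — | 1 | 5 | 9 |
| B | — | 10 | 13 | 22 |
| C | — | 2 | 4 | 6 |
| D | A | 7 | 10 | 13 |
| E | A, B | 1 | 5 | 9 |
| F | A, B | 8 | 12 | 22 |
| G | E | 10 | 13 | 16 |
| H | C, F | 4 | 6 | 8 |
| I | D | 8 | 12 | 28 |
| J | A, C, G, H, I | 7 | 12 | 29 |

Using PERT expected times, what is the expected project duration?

te_A = (1 + 4·5 + 9)/6 = 30/6 = 5
te_B = (10 + 4·13 + 22)/6 = 84/6 = 14
te_C = (2 + 4·4 + 6)/6 = 24/6 = 4
te_D = (7 + 4·10 + 13)/6 = 60/6 = 10
te_E = (1 + 4·5 + 9)/6 = 30/6 = 5
te_F = (8 + 4·12 + 22)/6 = 78/6 = 13
te_G = (10 + 4·13 + 16)/6 = 78/6 = 13
te_H = (4 + 4·6 + 8)/6 = 36/6 = 6
te_I = (8 + 4·12 + 28)/6 = 84/6 = 14
te_J = (7 + 4·12 + 29)/6 = 84/6 = 14

Forward pass:
ES_A = 0; EF_A = 5
ES_B = 0; EF_B = 14
ES_C = 0; EF_C = 4
ES_D = 5; EF_D = 5+10 = 15
ES_E = max(EF_A=5, EF_B=14) = 14; EF_E = 14+5 = 19
ES_F = max(EF_A=5, EF_B=14) = 14; EF_F = 14+13 = 27
ES_G = 19; EF_G = 19+13 = 32
ES_H = max(EF_C=4, EF_F=27) = 27; EF_H = 27+6 = 33
ES_I = 15; EF_I = 15+14 = 29
ES_J = max(EF_A=5, EF_C=4, EF_G=32, EF_H=33, EF_I=29) = 33; EF_J = 33+14 = 47
Expected project duration μ = 47 hours. Critical path: B → F → H → J.

47 hours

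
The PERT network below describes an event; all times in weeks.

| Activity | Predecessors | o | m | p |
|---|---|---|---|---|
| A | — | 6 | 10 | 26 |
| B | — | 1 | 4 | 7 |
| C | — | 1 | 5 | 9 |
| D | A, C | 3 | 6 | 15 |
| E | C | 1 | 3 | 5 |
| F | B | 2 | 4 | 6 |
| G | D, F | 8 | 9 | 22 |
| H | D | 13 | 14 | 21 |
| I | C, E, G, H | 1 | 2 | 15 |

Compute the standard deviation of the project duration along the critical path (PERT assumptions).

4.73 weeks

te_A = (6 + 4·10 + 26)/6 = 72/6 = 12; σ²_A = ((26−6)/6)² = 11.111
te_B = (1 + 4·4 + 7)/6 = 24/6 = 4; σ²_B = ((7−1)/6)² = 1.000
te_C = (1 + 4·5 + 9)/6 = 30/6 = 5; σ²_C = ((9−1)/6)² = 1.778
te_D = (3 + 4·6 + 15)/6 = 42/6 = 7; σ²_D = ((15−3)/6)² = 4.000
te_E = (1 + 4·3 + 5)/6 = 18/6 = 3; σ²_E = ((5−1)/6)² = 0.444
te_F = (2 + 4·4 + 6)/6 = 24/6 = 4; σ²_F = ((6−2)/6)² = 0.444
te_G = (8 + 4·9 + 22)/6 = 66/6 = 11; σ²_G = ((22−8)/6)² = 5.444
te_H = (13 + 4·14 + 21)/6 = 90/6 = 15; σ²_H = ((21−13)/6)² = 1.778
te_I = (1 + 4·2 + 15)/6 = 24/6 = 4; σ²_I = ((15−1)/6)² = 5.444

Forward pass:
ES_A = 0; EF_A = 12
ES_B = 0; EF_B = 4
ES_C = 0; EF_C = 5
ES_D = max(EF_A=12, EF_C=5) = 12; EF_D = 12+7 = 19
ES_E = 5; EF_E = 5+3 = 8
ES_F = 4; EF_F = 4+4 = 8
ES_G = max(EF_D=19, EF_F=8) = 19; EF_G = 19+11 = 30
ES_H = 19; EF_H = 19+15 = 34
ES_I = max(EF_C=5, EF_E=8, EF_G=30, EF_H=34) = 34; EF_I = 34+4 = 38
Expected project duration μ = 38 weeks. Critical path: A → D → H → I.

Variance along critical path = 11.111 + 4.000 + 1.778 + 5.444 = 22.333
σ = √22.333 = 4.726 weeks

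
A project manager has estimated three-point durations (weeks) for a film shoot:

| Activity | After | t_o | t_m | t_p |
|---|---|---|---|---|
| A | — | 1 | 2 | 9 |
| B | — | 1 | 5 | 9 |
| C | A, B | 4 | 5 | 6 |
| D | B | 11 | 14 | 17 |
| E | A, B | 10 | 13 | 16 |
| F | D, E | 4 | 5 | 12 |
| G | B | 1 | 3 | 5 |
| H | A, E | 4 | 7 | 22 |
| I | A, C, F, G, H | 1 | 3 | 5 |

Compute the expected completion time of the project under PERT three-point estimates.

te_A = (1 + 4·2 + 9)/6 = 18/6 = 3
te_B = (1 + 4·5 + 9)/6 = 30/6 = 5
te_C = (4 + 4·5 + 6)/6 = 30/6 = 5
te_D = (11 + 4·14 + 17)/6 = 84/6 = 14
te_E = (10 + 4·13 + 16)/6 = 78/6 = 13
te_F = (4 + 4·5 + 12)/6 = 36/6 = 6
te_G = (1 + 4·3 + 5)/6 = 18/6 = 3
te_H = (4 + 4·7 + 22)/6 = 54/6 = 9
te_I = (1 + 4·3 + 5)/6 = 18/6 = 3

Forward pass:
ES_A = 0; EF_A = 3
ES_B = 0; EF_B = 5
ES_C = max(EF_A=3, EF_B=5) = 5; EF_C = 5+5 = 10
ES_D = 5; EF_D = 5+14 = 19
ES_E = max(EF_A=3, EF_B=5) = 5; EF_E = 5+13 = 18
ES_F = max(EF_D=19, EF_E=18) = 19; EF_F = 19+6 = 25
ES_G = 5; EF_G = 5+3 = 8
ES_H = max(EF_A=3, EF_E=18) = 18; EF_H = 18+9 = 27
ES_I = max(EF_A=3, EF_C=10, EF_F=25, EF_G=8, EF_H=27) = 27; EF_I = 27+3 = 30
Expected project duration μ = 30 weeks. Critical path: B → E → H → I.

30 weeks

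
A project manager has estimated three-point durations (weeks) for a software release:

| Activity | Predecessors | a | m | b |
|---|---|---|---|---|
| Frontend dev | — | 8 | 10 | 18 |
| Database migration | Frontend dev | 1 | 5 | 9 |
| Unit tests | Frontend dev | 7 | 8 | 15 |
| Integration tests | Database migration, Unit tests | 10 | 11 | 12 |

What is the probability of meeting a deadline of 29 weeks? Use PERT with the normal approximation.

te_Frontend dev = (8 + 4·10 + 18)/6 = 66/6 = 11; σ²_Frontend dev = ((18−8)/6)² = 2.778
te_Database migration = (1 + 4·5 + 9)/6 = 30/6 = 5; σ²_Database migration = ((9−1)/6)² = 1.778
te_Unit tests = (7 + 4·8 + 15)/6 = 54/6 = 9; σ²_Unit tests = ((15−7)/6)² = 1.778
te_Integration tests = (10 + 4·11 + 12)/6 = 66/6 = 11; σ²_Integration tests = ((12−10)/6)² = 0.111

Forward pass:
ES_Frontend dev = 0; EF_Frontend dev = 11
ES_Database migration = 11; EF_Database migration = 11+5 = 16
ES_Unit tests = 11; EF_Unit tests = 11+9 = 20
ES_Integration tests = max(EF_Database migration=16, EF_Unit tests=20) = 20; EF_Integration tests = 20+11 = 31
Expected project duration μ = 31 weeks. Critical path: Frontend dev → Unit tests → Integration tests.

Variance along critical path = 2.778 + 1.778 + 0.111 = 4.667; σ = √4.667 = 2.160 weeks.
Z = (29 − 31) / 2.160 = -0.926
P(T ≤ 29) = Φ(-0.926) ≈ 0.177

0.177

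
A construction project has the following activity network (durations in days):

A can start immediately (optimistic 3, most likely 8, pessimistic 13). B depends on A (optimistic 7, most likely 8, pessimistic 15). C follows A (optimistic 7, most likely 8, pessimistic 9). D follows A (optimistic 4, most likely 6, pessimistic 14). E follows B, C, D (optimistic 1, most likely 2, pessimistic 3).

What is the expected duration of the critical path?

19 days

te_A = (3 + 4·8 + 13)/6 = 48/6 = 8
te_B = (7 + 4·8 + 15)/6 = 54/6 = 9
te_C = (7 + 4·8 + 9)/6 = 48/6 = 8
te_D = (4 + 4·6 + 14)/6 = 42/6 = 7
te_E = (1 + 4·2 + 3)/6 = 12/6 = 2

Forward pass:
ES_A = 0; EF_A = 8
ES_B = 8; EF_B = 8+9 = 17
ES_C = 8; EF_C = 8+8 = 16
ES_D = 8; EF_D = 8+7 = 15
ES_E = max(EF_B=17, EF_C=16, EF_D=15) = 17; EF_E = 17+2 = 19
Expected project duration μ = 19 days. Critical path: A → B → E.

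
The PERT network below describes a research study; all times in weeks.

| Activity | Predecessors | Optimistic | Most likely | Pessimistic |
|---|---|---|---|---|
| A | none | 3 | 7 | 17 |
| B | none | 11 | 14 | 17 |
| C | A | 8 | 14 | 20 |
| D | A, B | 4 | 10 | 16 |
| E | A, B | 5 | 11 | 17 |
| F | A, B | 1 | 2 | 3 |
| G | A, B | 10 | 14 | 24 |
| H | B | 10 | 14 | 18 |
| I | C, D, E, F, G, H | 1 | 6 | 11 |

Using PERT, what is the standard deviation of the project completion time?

3.04 weeks

te_A = (3 + 4·7 + 17)/6 = 48/6 = 8; σ²_A = ((17−3)/6)² = 5.444
te_B = (11 + 4·14 + 17)/6 = 84/6 = 14; σ²_B = ((17−11)/6)² = 1.000
te_C = (8 + 4·14 + 20)/6 = 84/6 = 14; σ²_C = ((20−8)/6)² = 4.000
te_D = (4 + 4·10 + 16)/6 = 60/6 = 10; σ²_D = ((16−4)/6)² = 4.000
te_E = (5 + 4·11 + 17)/6 = 66/6 = 11; σ²_E = ((17−5)/6)² = 4.000
te_F = (1 + 4·2 + 3)/6 = 12/6 = 2; σ²_F = ((3−1)/6)² = 0.111
te_G = (10 + 4·14 + 24)/6 = 90/6 = 15; σ²_G = ((24−10)/6)² = 5.444
te_H = (10 + 4·14 + 18)/6 = 84/6 = 14; σ²_H = ((18−10)/6)² = 1.778
te_I = (1 + 4·6 + 11)/6 = 36/6 = 6; σ²_I = ((11−1)/6)² = 2.778

Forward pass:
ES_A = 0; EF_A = 8
ES_B = 0; EF_B = 14
ES_C = 8; EF_C = 8+14 = 22
ES_D = max(EF_A=8, EF_B=14) = 14; EF_D = 14+10 = 24
ES_E = max(EF_A=8, EF_B=14) = 14; EF_E = 14+11 = 25
ES_F = max(EF_A=8, EF_B=14) = 14; EF_F = 14+2 = 16
ES_G = max(EF_A=8, EF_B=14) = 14; EF_G = 14+15 = 29
ES_H = 14; EF_H = 14+14 = 28
ES_I = max(EF_C=22, EF_D=24, EF_E=25, EF_F=16, EF_G=29, EF_H=28) = 29; EF_I = 29+6 = 35
Expected project duration μ = 35 weeks. Critical path: B → G → I.

Variance along critical path = 1.000 + 5.444 + 2.778 = 9.222
σ = √9.222 = 3.037 weeks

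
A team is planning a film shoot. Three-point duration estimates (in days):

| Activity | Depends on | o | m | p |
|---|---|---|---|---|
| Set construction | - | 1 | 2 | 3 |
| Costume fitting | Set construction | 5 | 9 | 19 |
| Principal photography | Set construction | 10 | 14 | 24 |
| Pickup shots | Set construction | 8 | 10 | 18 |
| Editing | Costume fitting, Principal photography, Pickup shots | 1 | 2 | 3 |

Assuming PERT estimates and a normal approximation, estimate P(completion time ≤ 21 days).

0.800

te_Set construction = (1 + 4·2 + 3)/6 = 12/6 = 2; σ²_Set construction = ((3−1)/6)² = 0.111
te_Costume fitting = (5 + 4·9 + 19)/6 = 60/6 = 10; σ²_Costume fitting = ((19−5)/6)² = 5.444
te_Principal photography = (10 + 4·14 + 24)/6 = 90/6 = 15; σ²_Principal photography = ((24−10)/6)² = 5.444
te_Pickup shots = (8 + 4·10 + 18)/6 = 66/6 = 11; σ²_Pickup shots = ((18−8)/6)² = 2.778
te_Editing = (1 + 4·2 + 3)/6 = 12/6 = 2; σ²_Editing = ((3−1)/6)² = 0.111

Forward pass:
ES_Set construction = 0; EF_Set construction = 2
ES_Costume fitting = 2; EF_Costume fitting = 2+10 = 12
ES_Principal photography = 2; EF_Principal photography = 2+15 = 17
ES_Pickup shots = 2; EF_Pickup shots = 2+11 = 13
ES_Editing = max(EF_Costume fitting=12, EF_Principal photography=17, EF_Pickup shots=13) = 17; EF_Editing = 17+2 = 19
Expected project duration μ = 19 days. Critical path: Set construction → Principal photography → Editing.

Variance along critical path = 0.111 + 5.444 + 0.111 = 5.667; σ = √5.667 = 2.380 days.
Z = (21 − 19) / 2.380 = 0.840
P(T ≤ 21) = Φ(0.840) ≈ 0.800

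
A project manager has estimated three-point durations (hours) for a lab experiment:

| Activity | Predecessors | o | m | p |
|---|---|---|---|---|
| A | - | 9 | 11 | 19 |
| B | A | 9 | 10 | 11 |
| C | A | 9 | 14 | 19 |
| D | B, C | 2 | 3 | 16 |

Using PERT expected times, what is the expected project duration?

31 hours

te_A = (9 + 4·11 + 19)/6 = 72/6 = 12
te_B = (9 + 4·10 + 11)/6 = 60/6 = 10
te_C = (9 + 4·14 + 19)/6 = 84/6 = 14
te_D = (2 + 4·3 + 16)/6 = 30/6 = 5

Forward pass:
ES_A = 0; EF_A = 12
ES_B = 12; EF_B = 12+10 = 22
ES_C = 12; EF_C = 12+14 = 26
ES_D = max(EF_B=22, EF_C=26) = 26; EF_D = 26+5 = 31
Expected project duration μ = 31 hours. Critical path: A → C → D.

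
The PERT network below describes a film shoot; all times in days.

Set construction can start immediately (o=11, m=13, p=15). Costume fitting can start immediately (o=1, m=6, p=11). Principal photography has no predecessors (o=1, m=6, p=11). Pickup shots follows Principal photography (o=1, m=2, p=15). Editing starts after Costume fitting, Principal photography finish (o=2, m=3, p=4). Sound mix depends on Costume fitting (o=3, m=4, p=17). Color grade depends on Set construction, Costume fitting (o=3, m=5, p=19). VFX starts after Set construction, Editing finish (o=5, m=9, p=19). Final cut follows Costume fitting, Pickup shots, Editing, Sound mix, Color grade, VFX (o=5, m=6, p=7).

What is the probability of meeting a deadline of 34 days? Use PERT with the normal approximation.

te_Set construction = (11 + 4·13 + 15)/6 = 78/6 = 13; σ²_Set construction = ((15−11)/6)² = 0.444
te_Costume fitting = (1 + 4·6 + 11)/6 = 36/6 = 6; σ²_Costume fitting = ((11−1)/6)² = 2.778
te_Principal photography = (1 + 4·6 + 11)/6 = 36/6 = 6; σ²_Principal photography = ((11−1)/6)² = 2.778
te_Pickup shots = (1 + 4·2 + 15)/6 = 24/6 = 4; σ²_Pickup shots = ((15−1)/6)² = 5.444
te_Editing = (2 + 4·3 + 4)/6 = 18/6 = 3; σ²_Editing = ((4−2)/6)² = 0.111
te_Sound mix = (3 + 4·4 + 17)/6 = 36/6 = 6; σ²_Sound mix = ((17−3)/6)² = 5.444
te_Color grade = (3 + 4·5 + 19)/6 = 42/6 = 7; σ²_Color grade = ((19−3)/6)² = 7.111
te_VFX = (5 + 4·9 + 19)/6 = 60/6 = 10; σ²_VFX = ((19−5)/6)² = 5.444
te_Final cut = (5 + 4·6 + 7)/6 = 36/6 = 6; σ²_Final cut = ((7−5)/6)² = 0.111

Forward pass:
ES_Set construction = 0; EF_Set construction = 13
ES_Costume fitting = 0; EF_Costume fitting = 6
ES_Principal photography = 0; EF_Principal photography = 6
ES_Pickup shots = 6; EF_Pickup shots = 6+4 = 10
ES_Editing = max(EF_Costume fitting=6, EF_Principal photography=6) = 6; EF_Editing = 6+3 = 9
ES_Sound mix = 6; EF_Sound mix = 6+6 = 12
ES_Color grade = max(EF_Set construction=13, EF_Costume fitting=6) = 13; EF_Color grade = 13+7 = 20
ES_VFX = max(EF_Set construction=13, EF_Editing=9) = 13; EF_VFX = 13+10 = 23
ES_Final cut = max(EF_Costume fitting=6, EF_Pickup shots=10, EF_Editing=9, EF_Sound mix=12, EF_Color grade=20, EF_VFX=23) = 23; EF_Final cut = 23+6 = 29
Expected project duration μ = 29 days. Critical path: Set construction → VFX → Final cut.

Variance along critical path = 0.444 + 5.444 + 0.111 = 6.000; σ = √6.000 = 2.449 days.
Z = (34 − 29) / 2.449 = 2.041
P(T ≤ 34) = Φ(2.041) ≈ 0.979

0.979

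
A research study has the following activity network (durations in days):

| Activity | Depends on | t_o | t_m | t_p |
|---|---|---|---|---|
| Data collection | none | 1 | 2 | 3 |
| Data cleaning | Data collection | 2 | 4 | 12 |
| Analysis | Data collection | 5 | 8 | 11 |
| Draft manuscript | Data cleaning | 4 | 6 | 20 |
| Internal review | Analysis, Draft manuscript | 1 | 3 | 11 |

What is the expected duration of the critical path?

te_Data collection = (1 + 4·2 + 3)/6 = 12/6 = 2
te_Data cleaning = (2 + 4·4 + 12)/6 = 30/6 = 5
te_Analysis = (5 + 4·8 + 11)/6 = 48/6 = 8
te_Draft manuscript = (4 + 4·6 + 20)/6 = 48/6 = 8
te_Internal review = (1 + 4·3 + 11)/6 = 24/6 = 4

Forward pass:
ES_Data collection = 0; EF_Data collection = 2
ES_Data cleaning = 2; EF_Data cleaning = 2+5 = 7
ES_Analysis = 2; EF_Analysis = 2+8 = 10
ES_Draft manuscript = 7; EF_Draft manuscript = 7+8 = 15
ES_Internal review = max(EF_Analysis=10, EF_Draft manuscript=15) = 15; EF_Internal review = 15+4 = 19
Expected project duration μ = 19 days. Critical path: Data collection → Data cleaning → Draft manuscript → Internal review.

19 days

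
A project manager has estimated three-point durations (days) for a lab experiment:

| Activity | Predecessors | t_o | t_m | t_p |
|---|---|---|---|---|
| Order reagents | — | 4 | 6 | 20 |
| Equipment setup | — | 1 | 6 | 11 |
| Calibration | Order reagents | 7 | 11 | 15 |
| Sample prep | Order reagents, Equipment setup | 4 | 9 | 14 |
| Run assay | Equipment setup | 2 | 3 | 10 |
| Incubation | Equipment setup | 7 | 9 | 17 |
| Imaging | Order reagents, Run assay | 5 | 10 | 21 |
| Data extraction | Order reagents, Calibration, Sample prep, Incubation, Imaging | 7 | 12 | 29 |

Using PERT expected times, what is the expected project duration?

35 days

te_Order reagents = (4 + 4·6 + 20)/6 = 48/6 = 8
te_Equipment setup = (1 + 4·6 + 11)/6 = 36/6 = 6
te_Calibration = (7 + 4·11 + 15)/6 = 66/6 = 11
te_Sample prep = (4 + 4·9 + 14)/6 = 54/6 = 9
te_Run assay = (2 + 4·3 + 10)/6 = 24/6 = 4
te_Incubation = (7 + 4·9 + 17)/6 = 60/6 = 10
te_Imaging = (5 + 4·10 + 21)/6 = 66/6 = 11
te_Data extraction = (7 + 4·12 + 29)/6 = 84/6 = 14

Forward pass:
ES_Order reagents = 0; EF_Order reagents = 8
ES_Equipment setup = 0; EF_Equipment setup = 6
ES_Calibration = 8; EF_Calibration = 8+11 = 19
ES_Sample prep = max(EF_Order reagents=8, EF_Equipment setup=6) = 8; EF_Sample prep = 8+9 = 17
ES_Run assay = 6; EF_Run assay = 6+4 = 10
ES_Incubation = 6; EF_Incubation = 6+10 = 16
ES_Imaging = max(EF_Order reagents=8, EF_Run assay=10) = 10; EF_Imaging = 10+11 = 21
ES_Data extraction = max(EF_Order reagents=8, EF_Calibration=19, EF_Sample prep=17, EF_Incubation=16, EF_Imaging=21) = 21; EF_Data extraction = 21+14 = 35
Expected project duration μ = 35 days. Critical path: Equipment setup → Run assay → Imaging → Data extraction.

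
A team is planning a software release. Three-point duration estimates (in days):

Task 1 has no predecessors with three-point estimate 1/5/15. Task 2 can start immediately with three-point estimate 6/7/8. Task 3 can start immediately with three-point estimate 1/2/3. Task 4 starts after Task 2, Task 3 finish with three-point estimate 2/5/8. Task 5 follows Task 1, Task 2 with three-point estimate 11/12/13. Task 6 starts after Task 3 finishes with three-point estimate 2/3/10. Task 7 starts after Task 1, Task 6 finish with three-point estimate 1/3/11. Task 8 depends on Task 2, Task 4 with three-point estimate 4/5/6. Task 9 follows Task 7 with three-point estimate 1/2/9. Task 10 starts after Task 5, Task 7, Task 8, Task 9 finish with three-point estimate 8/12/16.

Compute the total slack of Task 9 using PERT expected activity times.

6 days

te_Task 1 = (1 + 4·5 + 15)/6 = 36/6 = 6
te_Task 2 = (6 + 4·7 + 8)/6 = 42/6 = 7
te_Task 3 = (1 + 4·2 + 3)/6 = 12/6 = 2
te_Task 4 = (2 + 4·5 + 8)/6 = 30/6 = 5
te_Task 5 = (11 + 4·12 + 13)/6 = 72/6 = 12
te_Task 6 = (2 + 4·3 + 10)/6 = 24/6 = 4
te_Task 7 = (1 + 4·3 + 11)/6 = 24/6 = 4
te_Task 8 = (4 + 4·5 + 6)/6 = 30/6 = 5
te_Task 9 = (1 + 4·2 + 9)/6 = 18/6 = 3
te_Task 10 = (8 + 4·12 + 16)/6 = 72/6 = 12

Forward pass:
ES_Task 1 = 0; EF_Task 1 = 6
ES_Task 2 = 0; EF_Task 2 = 7
ES_Task 3 = 0; EF_Task 3 = 2
ES_Task 4 = max(EF_Task 2=7, EF_Task 3=2) = 7; EF_Task 4 = 7+5 = 12
ES_Task 5 = max(EF_Task 1=6, EF_Task 2=7) = 7; EF_Task 5 = 7+12 = 19
ES_Task 6 = 2; EF_Task 6 = 2+4 = 6
ES_Task 7 = max(EF_Task 1=6, EF_Task 6=6) = 6; EF_Task 7 = 6+4 = 10
ES_Task 8 = max(EF_Task 2=7, EF_Task 4=12) = 12; EF_Task 8 = 12+5 = 17
ES_Task 9 = 10; EF_Task 9 = 10+3 = 13
ES_Task 10 = max(EF_Task 5=19, EF_Task 7=10, EF_Task 8=17, EF_Task 9=13) = 19; EF_Task 10 = 19+12 = 31
Expected project duration μ = 31 days. Critical path: Task 2 → Task 5 → Task 10.

Backward pass:
LF_Task 10 = 31; LS_Task 10 = 31−12 = 19
LF_Task 9 = LS_Task 10 = 19; LS_Task 9 = 19−3 = 16
LF_Task 8 = LS_Task 10 = 19; LS_Task 8 = 19−5 = 14
LF_Task 7 = min(LS_Task 9=16, LS_Task 10=19) = 16; LS_Task 7 = 16−4 = 12
LF_Task 6 = LS_Task 7 = 12; LS_Task 6 = 12−4 = 8
LF_Task 5 = LS_Task 10 = 19; LS_Task 5 = 19−12 = 7
LF_Task 4 = LS_Task 8 = 14; LS_Task 4 = 14−5 = 9
LF_Task 3 = min(LS_Task 4=9, LS_Task 6=8) = 8; LS_Task 3 = 8−2 = 6
LF_Task 2 = min(LS_Task 4=9, LS_Task 5=7, LS_Task 8=14) = 7; LS_Task 2 = 7−7 = 0
LF_Task 1 = min(LS_Task 5=7, LS_Task 7=12) = 7; LS_Task 1 = 7−6 = 1
Slack_Task 9 = LS_Task 9 − ES_Task 9 = 16 − 10 = 6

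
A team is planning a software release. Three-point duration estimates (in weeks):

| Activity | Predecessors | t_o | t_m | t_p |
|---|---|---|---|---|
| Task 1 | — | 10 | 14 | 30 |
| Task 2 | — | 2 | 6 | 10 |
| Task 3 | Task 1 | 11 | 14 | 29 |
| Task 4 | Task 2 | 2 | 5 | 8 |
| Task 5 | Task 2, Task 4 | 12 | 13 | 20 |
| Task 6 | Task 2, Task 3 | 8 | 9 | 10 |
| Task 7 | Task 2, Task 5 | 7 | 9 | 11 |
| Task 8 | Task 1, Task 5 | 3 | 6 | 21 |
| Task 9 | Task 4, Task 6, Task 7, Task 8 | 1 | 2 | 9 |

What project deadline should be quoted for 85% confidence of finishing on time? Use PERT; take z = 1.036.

te_Task 1 = (10 + 4·14 + 30)/6 = 96/6 = 16; σ²_Task 1 = ((30−10)/6)² = 11.111
te_Task 2 = (2 + 4·6 + 10)/6 = 36/6 = 6; σ²_Task 2 = ((10−2)/6)² = 1.778
te_Task 3 = (11 + 4·14 + 29)/6 = 96/6 = 16; σ²_Task 3 = ((29−11)/6)² = 9.000
te_Task 4 = (2 + 4·5 + 8)/6 = 30/6 = 5; σ²_Task 4 = ((8−2)/6)² = 1.000
te_Task 5 = (12 + 4·13 + 20)/6 = 84/6 = 14; σ²_Task 5 = ((20−12)/6)² = 1.778
te_Task 6 = (8 + 4·9 + 10)/6 = 54/6 = 9; σ²_Task 6 = ((10−8)/6)² = 0.111
te_Task 7 = (7 + 4·9 + 11)/6 = 54/6 = 9; σ²_Task 7 = ((11−7)/6)² = 0.444
te_Task 8 = (3 + 4·6 + 21)/6 = 48/6 = 8; σ²_Task 8 = ((21−3)/6)² = 9.000
te_Task 9 = (1 + 4·2 + 9)/6 = 18/6 = 3; σ²_Task 9 = ((9−1)/6)² = 1.778

Forward pass:
ES_Task 1 = 0; EF_Task 1 = 16
ES_Task 2 = 0; EF_Task 2 = 6
ES_Task 3 = 16; EF_Task 3 = 16+16 = 32
ES_Task 4 = 6; EF_Task 4 = 6+5 = 11
ES_Task 5 = max(EF_Task 2=6, EF_Task 4=11) = 11; EF_Task 5 = 11+14 = 25
ES_Task 6 = max(EF_Task 2=6, EF_Task 3=32) = 32; EF_Task 6 = 32+9 = 41
ES_Task 7 = max(EF_Task 2=6, EF_Task 5=25) = 25; EF_Task 7 = 25+9 = 34
ES_Task 8 = max(EF_Task 1=16, EF_Task 5=25) = 25; EF_Task 8 = 25+8 = 33
ES_Task 9 = max(EF_Task 4=11, EF_Task 6=41, EF_Task 7=34, EF_Task 8=33) = 41; EF_Task 9 = 41+3 = 44
Expected project duration μ = 44 weeks. Critical path: Task 1 → Task 3 → Task 6 → Task 9.

Variance along critical path = 11.111 + 9.000 + 0.111 + 1.778 = 22.000; σ = 4.690 weeks.
D = μ + z·σ = 44 + 1.036·4.690 = 48.9 weeks

48.9 weeks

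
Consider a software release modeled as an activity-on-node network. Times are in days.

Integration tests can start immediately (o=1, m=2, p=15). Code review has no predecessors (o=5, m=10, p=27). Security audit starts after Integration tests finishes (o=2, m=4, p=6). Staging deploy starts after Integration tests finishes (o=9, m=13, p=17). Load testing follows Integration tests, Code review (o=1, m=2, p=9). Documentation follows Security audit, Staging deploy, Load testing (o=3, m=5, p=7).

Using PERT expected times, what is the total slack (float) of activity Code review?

te_Integration tests = (1 + 4·2 + 15)/6 = 24/6 = 4
te_Code review = (5 + 4·10 + 27)/6 = 72/6 = 12
te_Security audit = (2 + 4·4 + 6)/6 = 24/6 = 4
te_Staging deploy = (9 + 4·13 + 17)/6 = 78/6 = 13
te_Load testing = (1 + 4·2 + 9)/6 = 18/6 = 3
te_Documentation = (3 + 4·5 + 7)/6 = 30/6 = 5

Forward pass:
ES_Integration tests = 0; EF_Integration tests = 4
ES_Code review = 0; EF_Code review = 12
ES_Security audit = 4; EF_Security audit = 4+4 = 8
ES_Staging deploy = 4; EF_Staging deploy = 4+13 = 17
ES_Load testing = max(EF_Integration tests=4, EF_Code review=12) = 12; EF_Load testing = 12+3 = 15
ES_Documentation = max(EF_Security audit=8, EF_Staging deploy=17, EF_Load testing=15) = 17; EF_Documentation = 17+5 = 22
Expected project duration μ = 22 days. Critical path: Integration tests → Staging deploy → Documentation.

Backward pass:
LF_Documentation = 22; LS_Documentation = 22−5 = 17
LF_Load testing = LS_Documentation = 17; LS_Load testing = 17−3 = 14
LF_Staging deploy = LS_Documentation = 17; LS_Staging deploy = 17−13 = 4
LF_Security audit = LS_Documentation = 17; LS_Security audit = 17−4 = 13
LF_Code review = LS_Load testing = 14; LS_Code review = 14−12 = 2
LF_Integration tests = min(LS_Security audit=13, LS_Staging deploy=4, LS_Load testing=14) = 4; LS_Integration tests = 4−4 = 0
Slack_Code review = LS_Code review − ES_Code review = 2 − 0 = 2

2 days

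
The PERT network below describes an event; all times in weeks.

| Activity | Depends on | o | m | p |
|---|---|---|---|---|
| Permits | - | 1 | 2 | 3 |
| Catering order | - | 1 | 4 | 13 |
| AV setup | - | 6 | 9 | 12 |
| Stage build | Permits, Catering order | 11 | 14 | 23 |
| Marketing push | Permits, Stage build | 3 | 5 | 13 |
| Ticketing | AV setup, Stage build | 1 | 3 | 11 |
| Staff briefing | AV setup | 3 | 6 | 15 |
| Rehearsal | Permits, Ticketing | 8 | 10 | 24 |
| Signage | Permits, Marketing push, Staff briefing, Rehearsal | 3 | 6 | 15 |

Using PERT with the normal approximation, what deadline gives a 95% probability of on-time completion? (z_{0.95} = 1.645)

te_Permits = (1 + 4·2 + 3)/6 = 12/6 = 2; σ²_Permits = ((3−1)/6)² = 0.111
te_Catering order = (1 + 4·4 + 13)/6 = 30/6 = 5; σ²_Catering order = ((13−1)/6)² = 4.000
te_AV setup = (6 + 4·9 + 12)/6 = 54/6 = 9; σ²_AV setup = ((12−6)/6)² = 1.000
te_Stage build = (11 + 4·14 + 23)/6 = 90/6 = 15; σ²_Stage build = ((23−11)/6)² = 4.000
te_Marketing push = (3 + 4·5 + 13)/6 = 36/6 = 6; σ²_Marketing push = ((13−3)/6)² = 2.778
te_Ticketing = (1 + 4·3 + 11)/6 = 24/6 = 4; σ²_Ticketing = ((11−1)/6)² = 2.778
te_Staff briefing = (3 + 4·6 + 15)/6 = 42/6 = 7; σ²_Staff briefing = ((15−3)/6)² = 4.000
te_Rehearsal = (8 + 4·10 + 24)/6 = 72/6 = 12; σ²_Rehearsal = ((24−8)/6)² = 7.111
te_Signage = (3 + 4·6 + 15)/6 = 42/6 = 7; σ²_Signage = ((15−3)/6)² = 4.000

Forward pass:
ES_Permits = 0; EF_Permits = 2
ES_Catering order = 0; EF_Catering order = 5
ES_AV setup = 0; EF_AV setup = 9
ES_Stage build = max(EF_Permits=2, EF_Catering order=5) = 5; EF_Stage build = 5+15 = 20
ES_Marketing push = max(EF_Permits=2, EF_Stage build=20) = 20; EF_Marketing push = 20+6 = 26
ES_Ticketing = max(EF_AV setup=9, EF_Stage build=20) = 20; EF_Ticketing = 20+4 = 24
ES_Staff briefing = 9; EF_Staff briefing = 9+7 = 16
ES_Rehearsal = max(EF_Permits=2, EF_Ticketing=24) = 24; EF_Rehearsal = 24+12 = 36
ES_Signage = max(EF_Permits=2, EF_Marketing push=26, EF_Staff briefing=16, EF_Rehearsal=36) = 36; EF_Signage = 36+7 = 43
Expected project duration μ = 43 weeks. Critical path: Catering order → Stage build → Ticketing → Rehearsal → Signage.

Variance along critical path = 4.000 + 4.000 + 2.778 + 7.111 + 4.000 = 21.889; σ = 4.679 weeks.
D = μ + z·σ = 43 + 1.645·4.679 = 50.7 weeks

50.7 weeks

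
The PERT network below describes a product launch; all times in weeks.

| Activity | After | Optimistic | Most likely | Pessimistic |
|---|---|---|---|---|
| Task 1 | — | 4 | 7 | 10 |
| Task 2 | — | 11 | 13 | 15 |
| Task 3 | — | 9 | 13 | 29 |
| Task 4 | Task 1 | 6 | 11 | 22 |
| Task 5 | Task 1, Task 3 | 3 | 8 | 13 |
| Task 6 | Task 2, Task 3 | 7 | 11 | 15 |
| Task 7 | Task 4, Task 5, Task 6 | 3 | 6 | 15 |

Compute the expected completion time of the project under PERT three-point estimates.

te_Task 1 = (4 + 4·7 + 10)/6 = 42/6 = 7
te_Task 2 = (11 + 4·13 + 15)/6 = 78/6 = 13
te_Task 3 = (9 + 4·13 + 29)/6 = 90/6 = 15
te_Task 4 = (6 + 4·11 + 22)/6 = 72/6 = 12
te_Task 5 = (3 + 4·8 + 13)/6 = 48/6 = 8
te_Task 6 = (7 + 4·11 + 15)/6 = 66/6 = 11
te_Task 7 = (3 + 4·6 + 15)/6 = 42/6 = 7

Forward pass:
ES_Task 1 = 0; EF_Task 1 = 7
ES_Task 2 = 0; EF_Task 2 = 13
ES_Task 3 = 0; EF_Task 3 = 15
ES_Task 4 = 7; EF_Task 4 = 7+12 = 19
ES_Task 5 = max(EF_Task 1=7, EF_Task 3=15) = 15; EF_Task 5 = 15+8 = 23
ES_Task 6 = max(EF_Task 2=13, EF_Task 3=15) = 15; EF_Task 6 = 15+11 = 26
ES_Task 7 = max(EF_Task 4=19, EF_Task 5=23, EF_Task 6=26) = 26; EF_Task 7 = 26+7 = 33
Expected project duration μ = 33 weeks. Critical path: Task 3 → Task 6 → Task 7.

33 weeks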